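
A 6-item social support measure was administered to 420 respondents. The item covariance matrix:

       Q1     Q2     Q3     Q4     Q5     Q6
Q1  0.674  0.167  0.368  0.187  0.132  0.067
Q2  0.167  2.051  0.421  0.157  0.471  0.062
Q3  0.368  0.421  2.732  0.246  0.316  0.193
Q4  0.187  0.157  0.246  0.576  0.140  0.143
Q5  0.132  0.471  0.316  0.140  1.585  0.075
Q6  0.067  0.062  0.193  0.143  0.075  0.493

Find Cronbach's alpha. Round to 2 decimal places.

Cronbach's alpha = 0.52

sum of item variances = 0.674 + 2.051 + 2.732 + 0.576 + 1.585 + 0.493 = 8.111
Sum of the distinct covariances = 3.145
σ²_T = 8.111 + 2 × 3.145 = 14.401
α = (k/(k−1))·(1 − sum of item variances/σ²_T) = (6/5)·(1 − 8.111/14.401) = 0.52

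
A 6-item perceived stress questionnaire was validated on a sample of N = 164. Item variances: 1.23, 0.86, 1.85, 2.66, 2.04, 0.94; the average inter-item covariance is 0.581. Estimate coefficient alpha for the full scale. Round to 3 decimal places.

α = 0.774

sum of item variances = 1.23 + 0.86 + 1.85 + 2.66 + 2.04 + 0.94 = 9.58
Sum of the 15 distinct covariances = 15 × 0.581 = 8.715
total variance = sum of item variances + 2·Σcov = 9.58 + 2 × 8.715 = 27.010
α = (6/5)·(1 − 9.58/27.010) = 0.774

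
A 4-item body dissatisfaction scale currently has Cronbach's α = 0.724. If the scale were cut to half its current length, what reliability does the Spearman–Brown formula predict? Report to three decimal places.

predicted reliability = 0.567

Length factor m = 1/2
α' = m·α / (1 − (1−m)·α)
   = 1/2 × 0.724 / (1 − (1 − 1/2) × 0.724)
   = 0.3620 / 0.6380 = 0.567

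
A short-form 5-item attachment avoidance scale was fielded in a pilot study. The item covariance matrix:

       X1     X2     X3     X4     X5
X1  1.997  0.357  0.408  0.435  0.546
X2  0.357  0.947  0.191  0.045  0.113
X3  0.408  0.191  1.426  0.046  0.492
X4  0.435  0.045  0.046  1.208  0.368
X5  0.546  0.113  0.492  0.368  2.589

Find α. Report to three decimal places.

Σσᵢ² = 1.997 + 0.947 + 1.426 + 1.208 + 2.589 = 8.167
Σ_{i<j} σ_ij = 3.001
total variance = 8.167 + 2 × 3.001 = 14.169
α = (k/(k−1))·(1 − Σσᵢ²/total variance) = (5/4)·(1 − 8.167/14.169) = 0.530

α = 0.530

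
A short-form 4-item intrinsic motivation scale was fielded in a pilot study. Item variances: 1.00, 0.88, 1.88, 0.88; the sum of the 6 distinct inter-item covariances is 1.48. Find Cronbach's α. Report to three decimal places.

Σσᵢ² = 1.00 + 0.88 + 1.88 + 0.88 = 4.64
Sum of distinct covariances = 1.48
total variance = Σσᵢ² + 2·Σcov = 4.64 + 2 × 1.48 = 7.60
α = (4/3)·(1 − 4.64/7.60) = 0.519

α = 0.519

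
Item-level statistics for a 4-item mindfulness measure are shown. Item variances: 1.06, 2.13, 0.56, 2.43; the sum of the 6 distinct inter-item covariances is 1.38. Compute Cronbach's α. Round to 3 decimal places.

ΣVar(i) = 1.06 + 2.13 + 0.56 + 2.43 = 6.18
Sum of distinct covariances = 1.38
total variance = ΣVar(i) + 2·Σcov = 6.18 + 2 × 1.38 = 8.94
α = (4/3)·(1 − 6.18/8.94) = 0.412

Cronbach's α = 0.412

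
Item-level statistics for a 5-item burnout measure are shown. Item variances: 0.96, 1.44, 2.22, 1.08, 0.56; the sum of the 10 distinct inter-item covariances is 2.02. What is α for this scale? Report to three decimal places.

sum of item variances = 0.96 + 1.44 + 2.22 + 1.08 + 0.56 = 6.26
Sum of distinct covariances = 2.02
σ²_T = sum of item variances + 2·Σcov = 6.26 + 2 × 2.02 = 10.30
α = (5/4)·(1 − 6.26/10.30) = 0.490

α = 0.490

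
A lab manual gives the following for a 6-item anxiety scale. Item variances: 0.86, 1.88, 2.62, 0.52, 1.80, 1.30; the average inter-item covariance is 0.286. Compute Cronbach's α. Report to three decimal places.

Σσᵢ² = 0.86 + 1.88 + 2.62 + 0.52 + 1.80 + 1.30 = 8.98
Sum of the 15 distinct covariances = 15 × 0.286 = 4.290
total variance = Σσᵢ² + 2·Σcov = 8.98 + 2 × 4.290 = 17.560
α = (6/5)·(1 − 8.98/17.560) = 0.586

α = 0.586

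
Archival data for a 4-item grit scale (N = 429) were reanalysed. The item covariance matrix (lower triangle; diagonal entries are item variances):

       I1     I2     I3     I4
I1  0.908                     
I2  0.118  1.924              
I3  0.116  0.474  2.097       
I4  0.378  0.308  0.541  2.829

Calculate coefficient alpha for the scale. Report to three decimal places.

coefficient alpha = 0.444

ΣVar(i) = 0.908 + 1.924 + 2.097 + 2.829 = 7.758
Sum of off-diagonal covariances = 1.935
total variance = 7.758 + 2 × 1.935 = 11.628
α = (k/(k−1))·(1 − ΣVar(i)/total variance) = (4/3)·(1 − 7.758/11.628) = 0.444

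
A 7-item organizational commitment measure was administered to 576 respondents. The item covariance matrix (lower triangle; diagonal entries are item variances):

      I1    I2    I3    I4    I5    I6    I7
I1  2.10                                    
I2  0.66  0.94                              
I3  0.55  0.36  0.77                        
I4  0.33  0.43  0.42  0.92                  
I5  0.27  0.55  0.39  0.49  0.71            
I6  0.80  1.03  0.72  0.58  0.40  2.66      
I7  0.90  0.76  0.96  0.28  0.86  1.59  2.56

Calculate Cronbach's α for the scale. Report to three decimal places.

α = 0.833

Σσᵢ² = 2.10 + 0.94 + 0.77 + 0.92 + 0.71 + 2.66 + 2.56 = 10.66
Sum of the distinct covariances = 13.33
σ²_T = 10.66 + 2 × 13.33 = 37.32
α = (k/(k−1))·(1 − Σσᵢ²/σ²_T) = (7/6)·(1 − 10.66/37.32) = 0.833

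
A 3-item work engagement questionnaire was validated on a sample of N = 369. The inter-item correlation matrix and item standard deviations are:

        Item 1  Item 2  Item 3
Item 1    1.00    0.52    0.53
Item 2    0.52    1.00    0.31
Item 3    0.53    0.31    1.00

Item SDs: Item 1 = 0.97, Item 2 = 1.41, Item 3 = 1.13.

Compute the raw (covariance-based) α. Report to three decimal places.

α = 0.689

Σσ²ᵢ = 0.97² + 1.41² + 1.13² = 4.2059
Covariances σ_ij = r_ij · s_i · s_j:
  σ(Item 1,Item 2) = 0.52 × 0.97 × 1.41 = 0.7112
  σ(Item 1,Item 3) = 0.53 × 0.97 × 1.13 = 0.5809
  σ(Item 2,Item 3) = 0.31 × 1.41 × 1.13 = 0.4939
σ²_T = Σσ²ᵢ + 2·Σσ_ij = 4.2059 + 2 × 1.7860 = 7.7779
α = (3/2)·(1 − 4.2059/7.7779) = 0.689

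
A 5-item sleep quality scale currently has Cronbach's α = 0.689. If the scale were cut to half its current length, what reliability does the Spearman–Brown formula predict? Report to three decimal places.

predicted reliability = 0.526

Length factor m = 1/2
α' = m·α / (1 − (1−m)·α)
   = 1/2 × 0.689 / (1 − (1 − 1/2) × 0.689)
   = 0.3445 / 0.6555 = 0.526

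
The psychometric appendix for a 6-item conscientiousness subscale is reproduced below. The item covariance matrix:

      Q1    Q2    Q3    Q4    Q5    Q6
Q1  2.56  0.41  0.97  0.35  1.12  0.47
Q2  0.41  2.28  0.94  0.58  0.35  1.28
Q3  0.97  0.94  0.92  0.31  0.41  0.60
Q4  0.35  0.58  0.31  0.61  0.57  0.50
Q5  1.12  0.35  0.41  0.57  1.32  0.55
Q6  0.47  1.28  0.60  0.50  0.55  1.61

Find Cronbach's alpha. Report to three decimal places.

α = 0.803

sum of item variances = 2.56 + 2.28 + 0.92 + 0.61 + 1.32 + 1.61 = 9.30
Σ_{i<j} σ_ij = 9.41
σ²_T = 9.30 + 2 × 9.41 = 28.12
α = (k/(k−1))·(1 − sum of item variances/σ²_T) = (6/5)·(1 − 9.30/28.12) = 0.803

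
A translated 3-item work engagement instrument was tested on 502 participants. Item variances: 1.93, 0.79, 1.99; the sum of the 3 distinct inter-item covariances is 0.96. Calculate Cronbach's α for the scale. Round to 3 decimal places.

Σσ²ᵢ = 1.93 + 0.79 + 1.99 = 4.71
Sum of distinct covariances = 0.96
σ²_total = Σσ²ᵢ + 2·Σcov = 4.71 + 2 × 0.96 = 6.63
α = (3/2)·(1 − 4.71/6.63) = 0.434

Cronbach's α = 0.434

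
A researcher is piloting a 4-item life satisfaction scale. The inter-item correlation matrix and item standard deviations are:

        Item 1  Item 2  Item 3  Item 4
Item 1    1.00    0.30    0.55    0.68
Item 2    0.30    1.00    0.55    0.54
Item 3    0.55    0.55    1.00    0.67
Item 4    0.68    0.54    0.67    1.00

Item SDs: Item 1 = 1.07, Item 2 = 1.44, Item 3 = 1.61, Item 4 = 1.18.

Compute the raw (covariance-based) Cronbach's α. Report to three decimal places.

Σσ²ᵢ = 1.07² + 1.44² + 1.61² + 1.18² = 7.2030
Covariances σ_ij = r_ij · s_i · s_j:
  σ(Item 1,Item 2) = 0.30 × 1.07 × 1.44 = 0.4622
  σ(Item 1,Item 3) = 0.55 × 1.07 × 1.61 = 0.9475
  σ(Item 1,Item 4) = 0.68 × 1.07 × 1.18 = 0.8586
  σ(Item 2,Item 3) = 0.55 × 1.44 × 1.61 = 1.2751
  σ(Item 2,Item 4) = 0.54 × 1.44 × 1.18 = 0.9176
  σ(Item 3,Item 4) = 0.67 × 1.61 × 1.18 = 1.2729
σ²_T = Σσ²ᵢ + 2·Σσ_ij = 7.2030 + 2 × 5.7339 = 18.6708
α = (4/3)·(1 − 7.2030/18.6708) = 0.819

α = 0.819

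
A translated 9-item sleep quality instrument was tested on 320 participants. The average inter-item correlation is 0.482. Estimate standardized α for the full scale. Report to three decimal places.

Standardized α = k·r̄ / (1 + (k−1)·r̄) = 9 × 0.482 / (1 + 8 × 0.482)
  = 4.3380 / 4.8560 = 0.893

α = 0.893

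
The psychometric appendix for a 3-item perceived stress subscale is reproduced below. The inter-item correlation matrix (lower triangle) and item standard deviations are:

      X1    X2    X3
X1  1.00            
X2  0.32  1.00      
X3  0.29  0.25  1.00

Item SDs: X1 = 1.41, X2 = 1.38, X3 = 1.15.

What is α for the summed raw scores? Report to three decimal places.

Σσ²ᵢ = 1.41² + 1.38² + 1.15² = 5.2150
Covariances σ_ij = r_ij · s_i · s_j:
  σ(X1,X2) = 0.32 × 1.41 × 1.38 = 0.6227
  σ(X1,X3) = 0.29 × 1.41 × 1.15 = 0.4702
  σ(X2,X3) = 0.25 × 1.38 × 1.15 = 0.3967
σ²_T = Σσ²ᵢ + 2·Σσ_ij = 5.2150 + 2 × 1.4896 = 8.1942
α = (3/2)·(1 − 5.2150/8.1942) = 0.545

α = 0.545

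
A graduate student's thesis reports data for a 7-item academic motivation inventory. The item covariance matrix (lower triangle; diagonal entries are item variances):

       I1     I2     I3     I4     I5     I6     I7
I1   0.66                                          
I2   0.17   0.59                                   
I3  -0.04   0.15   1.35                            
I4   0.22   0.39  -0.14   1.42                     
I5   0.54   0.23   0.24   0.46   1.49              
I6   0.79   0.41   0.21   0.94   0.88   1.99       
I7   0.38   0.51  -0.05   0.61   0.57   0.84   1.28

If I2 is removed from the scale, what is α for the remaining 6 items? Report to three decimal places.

α = 0.734

Remaining items: I1, I3, I4, I5, I6, I7 (k = 6).
sum of item variances = 0.66 + 1.35 + 1.42 + 1.49 + 1.99 + 1.28 = 8.19
σ²_total = 8.19 + 2 × 6.45 = 21.09
α (item deleted) = (6/5)·(1 − 8.19/21.09) = 0.734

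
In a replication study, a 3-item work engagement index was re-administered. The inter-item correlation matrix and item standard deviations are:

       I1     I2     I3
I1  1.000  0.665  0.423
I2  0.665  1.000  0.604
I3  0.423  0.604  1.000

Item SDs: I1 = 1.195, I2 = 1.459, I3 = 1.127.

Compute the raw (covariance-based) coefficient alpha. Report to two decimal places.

Σσ²ᵢ = 1.195² + 1.459² + 1.127² = 4.8268
Covariances σ_ij = r_ij · s_i · s_j:
  σ(I1,I2) = 0.665 × 1.195 × 1.459 = 1.1594
  σ(I1,I3) = 0.423 × 1.195 × 1.127 = 0.5697
  σ(I2,I3) = 0.604 × 1.459 × 1.127 = 0.9932
σ²_T = Σσ²ᵢ + 2·Σσ_ij = 4.8268 + 2 × 2.7223 = 10.2714
α = (3/2)·(1 − 4.8268/10.2714) = 0.80

α = 0.80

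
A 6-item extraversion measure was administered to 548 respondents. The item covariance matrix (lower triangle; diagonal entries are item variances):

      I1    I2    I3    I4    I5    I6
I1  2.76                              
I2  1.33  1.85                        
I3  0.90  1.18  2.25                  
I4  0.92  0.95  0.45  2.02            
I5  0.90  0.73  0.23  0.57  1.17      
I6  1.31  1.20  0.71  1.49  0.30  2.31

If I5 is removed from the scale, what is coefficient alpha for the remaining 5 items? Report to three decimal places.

Remaining items: I1, I2, I3, I4, I6 (k = 5).
ΣVar(i) = 2.76 + 1.85 + 2.25 + 2.02 + 2.31 = 11.19
Var(T) = 11.19 + 2 × 10.44 = 32.07
α (item deleted) = (5/4)·(1 − 11.19/32.07) = 0.814

coefficient alpha = 0.814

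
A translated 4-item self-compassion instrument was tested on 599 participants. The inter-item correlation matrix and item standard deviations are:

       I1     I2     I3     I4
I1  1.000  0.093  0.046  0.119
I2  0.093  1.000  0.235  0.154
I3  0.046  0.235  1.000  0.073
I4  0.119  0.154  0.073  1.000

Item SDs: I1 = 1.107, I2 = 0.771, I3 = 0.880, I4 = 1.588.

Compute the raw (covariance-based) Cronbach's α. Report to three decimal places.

Σσ²ᵢ = 1.107² + 0.771² + 0.880² + 1.588² = 5.1160
Covariances σ_ij = r_ij · s_i · s_j:
  σ(I1,I2) = 0.093 × 1.107 × 0.771 = 0.0794
  σ(I1,I3) = 0.046 × 1.107 × 0.880 = 0.0448
  σ(I1,I4) = 0.119 × 1.107 × 1.588 = 0.2092
  σ(I2,I3) = 0.235 × 0.771 × 0.880 = 0.1594
  σ(I2,I4) = 0.154 × 0.771 × 1.588 = 0.1885
  σ(I3,I4) = 0.073 × 0.880 × 1.588 = 0.1020
σ²_T = Σσ²ᵢ + 2·Σσ_ij = 5.1160 + 2 × 0.7833 = 6.6826
α = (4/3)·(1 − 5.1160/6.6826) = 0.313

α = 0.313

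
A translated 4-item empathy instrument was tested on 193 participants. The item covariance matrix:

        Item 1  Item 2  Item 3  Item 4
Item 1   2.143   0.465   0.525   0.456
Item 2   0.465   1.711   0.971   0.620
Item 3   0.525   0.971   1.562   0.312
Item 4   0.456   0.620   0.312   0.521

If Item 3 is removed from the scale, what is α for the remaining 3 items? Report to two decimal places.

Remaining items: Item 1, Item 2, Item 4 (k = 3).
Σσ²ᵢ = 2.143 + 1.711 + 0.521 = 4.375
total variance = 4.375 + 2 × 1.541 = 7.457
α (item deleted) = (3/2)·(1 − 4.375/7.457) = 0.62

α = 0.62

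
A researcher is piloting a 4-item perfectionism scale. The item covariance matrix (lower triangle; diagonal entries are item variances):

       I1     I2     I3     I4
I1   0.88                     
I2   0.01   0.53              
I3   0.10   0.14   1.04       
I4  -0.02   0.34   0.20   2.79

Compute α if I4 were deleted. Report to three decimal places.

α = 0.254

Remaining items: I1, I2, I3 (k = 3).
sum of item variances = 0.88 + 0.53 + 1.04 = 2.45
σ²_T = 2.45 + 2 × 0.25 = 2.95
α (item deleted) = (3/2)·(1 − 2.45/2.95) = 0.254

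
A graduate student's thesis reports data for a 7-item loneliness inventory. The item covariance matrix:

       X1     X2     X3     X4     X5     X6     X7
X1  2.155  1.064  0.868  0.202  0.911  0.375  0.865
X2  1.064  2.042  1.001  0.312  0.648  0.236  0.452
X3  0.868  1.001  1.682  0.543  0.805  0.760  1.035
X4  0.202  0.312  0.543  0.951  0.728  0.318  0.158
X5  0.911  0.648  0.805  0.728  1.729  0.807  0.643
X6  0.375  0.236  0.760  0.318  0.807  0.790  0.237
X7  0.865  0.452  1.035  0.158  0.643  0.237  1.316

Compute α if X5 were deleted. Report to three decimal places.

α = 0.784

Remaining items: X1, X2, X3, X4, X6, X7 (k = 6).
Σσᵢ² = 2.155 + 2.042 + 1.682 + 0.951 + 0.790 + 1.316 = 8.936
Var(T) = 8.936 + 2 × 8.426 = 25.788
α (item deleted) = (6/5)·(1 − 8.936/25.788) = 0.784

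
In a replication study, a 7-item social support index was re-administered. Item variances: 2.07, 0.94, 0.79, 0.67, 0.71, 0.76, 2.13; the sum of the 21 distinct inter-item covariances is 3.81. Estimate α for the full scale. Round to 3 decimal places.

sum of item variances = 2.07 + 0.94 + 0.79 + 0.67 + 0.71 + 0.76 + 2.13 = 8.07
Sum of distinct covariances = 3.81
total variance = sum of item variances + 2·Σcov = 8.07 + 2 × 3.81 = 15.69
α = (7/6)·(1 − 8.07/15.69) = 0.567

α = 0.567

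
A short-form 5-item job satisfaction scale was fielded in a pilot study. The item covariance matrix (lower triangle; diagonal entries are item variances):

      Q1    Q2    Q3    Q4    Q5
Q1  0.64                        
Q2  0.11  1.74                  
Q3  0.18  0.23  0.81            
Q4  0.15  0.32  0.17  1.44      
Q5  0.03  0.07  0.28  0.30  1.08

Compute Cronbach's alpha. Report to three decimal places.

α = 0.490

ΣVar(i) = 0.64 + 1.74 + 0.81 + 1.44 + 1.08 = 5.71
Sum of off-diagonal covariances = 1.84
Var(T) = 5.71 + 2 × 1.84 = 9.39
α = (k/(k−1))·(1 − ΣVar(i)/Var(T)) = (5/4)·(1 − 5.71/9.39) = 0.490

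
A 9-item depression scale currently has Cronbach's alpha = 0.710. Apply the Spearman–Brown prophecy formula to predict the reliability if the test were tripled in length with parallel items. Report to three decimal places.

Length factor m = 3
α' = m·α / (1 + (m−1)·α)
   = 3 × 0.710 / (1 + (3 − 1) × 0.710)
   = 2.1300 / 2.4200 = 0.880

predicted reliability = 0.880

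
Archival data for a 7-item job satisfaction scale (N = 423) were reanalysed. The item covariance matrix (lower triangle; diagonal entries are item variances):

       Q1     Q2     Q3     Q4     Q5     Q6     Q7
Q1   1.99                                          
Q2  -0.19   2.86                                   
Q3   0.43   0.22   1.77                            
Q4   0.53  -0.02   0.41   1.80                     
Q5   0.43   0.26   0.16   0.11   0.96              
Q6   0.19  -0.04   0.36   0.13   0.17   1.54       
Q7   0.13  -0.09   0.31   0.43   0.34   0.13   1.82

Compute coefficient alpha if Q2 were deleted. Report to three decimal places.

α = 0.556

Remaining items: Q1, Q3, Q4, Q5, Q6, Q7 (k = 6).
Σσᵢ² = 1.99 + 1.77 + 1.80 + 0.96 + 1.54 + 1.82 = 9.88
σ²_T = 9.88 + 2 × 4.26 = 18.40
α (item deleted) = (6/5)·(1 − 9.88/18.40) = 0.556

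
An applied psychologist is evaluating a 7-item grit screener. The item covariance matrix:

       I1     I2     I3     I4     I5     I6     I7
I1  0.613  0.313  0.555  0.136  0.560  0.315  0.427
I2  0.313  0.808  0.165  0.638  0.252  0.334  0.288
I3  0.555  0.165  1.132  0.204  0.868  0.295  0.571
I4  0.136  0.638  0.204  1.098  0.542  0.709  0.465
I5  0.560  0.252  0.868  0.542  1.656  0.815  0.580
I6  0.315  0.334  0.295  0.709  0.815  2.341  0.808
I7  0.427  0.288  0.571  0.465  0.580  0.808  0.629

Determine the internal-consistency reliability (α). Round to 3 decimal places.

sum of item variances = 0.613 + 0.808 + 1.132 + 1.098 + 1.656 + 2.341 + 0.629 = 8.277
Σ_{i<j} σ_ij = 9.840
total variance = 8.277 + 2 × 9.840 = 27.957
α = (k/(k−1))·(1 − sum of item variances/total variance) = (7/6)·(1 − 8.277/27.957) = 0.821

α = 0.821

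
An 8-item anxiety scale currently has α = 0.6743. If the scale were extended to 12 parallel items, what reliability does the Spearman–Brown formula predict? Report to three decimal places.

Length factor m = 12/8 = 1.5000
α' = m·α / (1 + (m−1)·α)
   = 12/8 × 0.6743 / (1 + (12/8 − 1) × 0.6743)
   = 1.0114 / 1.3372 = 0.756

predicted reliability = 0.756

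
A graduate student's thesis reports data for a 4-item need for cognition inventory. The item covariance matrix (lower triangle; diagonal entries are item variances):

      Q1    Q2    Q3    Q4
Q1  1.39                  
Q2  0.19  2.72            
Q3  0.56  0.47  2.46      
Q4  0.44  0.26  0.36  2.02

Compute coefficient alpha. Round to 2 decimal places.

α = 0.46

Σσ²ᵢ = 1.39 + 2.72 + 2.46 + 2.02 = 8.59
Σ_{i<j} σ_ij = 2.28
Var(T) = 8.59 + 2 × 2.28 = 13.15
α = (k/(k−1))·(1 − Σσ²ᵢ/Var(T)) = (4/3)·(1 − 8.59/13.15) = 0.46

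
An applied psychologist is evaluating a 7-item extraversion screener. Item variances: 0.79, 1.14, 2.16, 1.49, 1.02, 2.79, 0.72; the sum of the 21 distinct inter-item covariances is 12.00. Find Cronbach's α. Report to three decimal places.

Σσᵢ² = 0.79 + 1.14 + 2.16 + 1.49 + 1.02 + 2.79 + 0.72 = 10.11
Sum of distinct covariances = 12.00
σ²_total = Σσᵢ² + 2·Σcov = 10.11 + 2 × 12.00 = 34.11
α = (7/6)·(1 − 10.11/34.11) = 0.821

α = 0.821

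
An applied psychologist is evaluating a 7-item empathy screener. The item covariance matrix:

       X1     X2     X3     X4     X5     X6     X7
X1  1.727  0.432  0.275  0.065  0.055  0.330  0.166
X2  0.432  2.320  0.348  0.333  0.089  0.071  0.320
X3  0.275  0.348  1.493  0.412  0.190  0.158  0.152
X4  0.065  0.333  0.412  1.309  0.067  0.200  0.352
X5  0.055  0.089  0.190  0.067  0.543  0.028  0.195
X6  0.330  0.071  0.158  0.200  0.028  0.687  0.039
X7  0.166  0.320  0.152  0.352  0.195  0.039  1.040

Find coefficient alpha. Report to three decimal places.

coefficient alpha = 0.565

sum of item variances = 1.727 + 2.320 + 1.493 + 1.309 + 0.543 + 0.687 + 1.040 = 9.119
Sum of off-diagonal covariances = 4.277
σ²_total = 9.119 + 2 × 4.277 = 17.673
α = (k/(k−1))·(1 − sum of item variances/σ²_total) = (7/6)·(1 − 9.119/17.673) = 0.565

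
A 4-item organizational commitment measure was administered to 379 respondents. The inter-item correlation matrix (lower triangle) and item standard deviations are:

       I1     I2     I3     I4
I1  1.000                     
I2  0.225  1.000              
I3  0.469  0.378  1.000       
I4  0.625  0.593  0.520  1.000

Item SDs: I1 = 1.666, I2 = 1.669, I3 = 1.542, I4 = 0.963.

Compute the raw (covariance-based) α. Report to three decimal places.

Σσ²ᵢ = 1.666² + 1.669² + 1.542² + 0.963² = 8.8663
Covariances σ_ij = r_ij · s_i · s_j:
  σ(I1,I2) = 0.225 × 1.666 × 1.669 = 0.6256
  σ(I1,I3) = 0.469 × 1.666 × 1.542 = 1.2048
  σ(I1,I4) = 0.625 × 1.666 × 0.963 = 1.0027
  σ(I2,I3) = 0.378 × 1.669 × 1.542 = 0.9728
  σ(I2,I4) = 0.593 × 1.669 × 0.963 = 0.9531
  σ(I3,I4) = 0.520 × 1.542 × 0.963 = 0.7722
σ²_T = Σσ²ᵢ + 2·Σσ_ij = 8.8663 + 2 × 5.5312 = 19.9287
α = (4/3)·(1 − 8.8663/19.9287) = 0.740

α = 0.740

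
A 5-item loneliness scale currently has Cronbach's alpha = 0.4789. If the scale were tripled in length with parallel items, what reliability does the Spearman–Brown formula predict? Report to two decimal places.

predicted reliability = 0.73

Length factor m = 3
α' = m·α / (1 + (m−1)·α)
   = 3 × 0.4789 / (1 + (3 − 1) × 0.4789)
   = 1.4367 / 1.9578 = 0.73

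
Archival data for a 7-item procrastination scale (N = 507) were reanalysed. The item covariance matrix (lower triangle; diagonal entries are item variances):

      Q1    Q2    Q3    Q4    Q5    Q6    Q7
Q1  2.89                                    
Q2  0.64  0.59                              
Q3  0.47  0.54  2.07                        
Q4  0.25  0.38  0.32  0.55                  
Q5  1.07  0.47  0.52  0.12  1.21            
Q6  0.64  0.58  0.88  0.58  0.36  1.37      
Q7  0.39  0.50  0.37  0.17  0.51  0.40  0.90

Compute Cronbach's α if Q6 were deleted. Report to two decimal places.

Cronbach's α = 0.74

Remaining items: Q1, Q2, Q3, Q4, Q5, Q7 (k = 6).
sum of item variances = 2.89 + 0.59 + 2.07 + 0.55 + 1.21 + 0.90 = 8.21
Var(T) = 8.21 + 2 × 6.72 = 21.65
α (item deleted) = (6/5)·(1 − 8.21/21.65) = 0.74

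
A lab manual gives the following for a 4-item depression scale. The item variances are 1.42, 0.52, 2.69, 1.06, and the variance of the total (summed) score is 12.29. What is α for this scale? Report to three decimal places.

α = 0.716

ΣVar(i) = 1.42 + 0.52 + 2.69 + 1.06 = 5.69
α = (k/(k−1))·(1 − ΣVar(i)/σ²_total) = (4/3)·(1 − 5.69/12.29) = 0.716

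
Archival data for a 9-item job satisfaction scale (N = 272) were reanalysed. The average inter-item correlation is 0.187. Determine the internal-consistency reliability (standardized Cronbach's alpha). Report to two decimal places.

Standardized α = k·r̄ / (1 + (k−1)·r̄) = 9 × 0.187 / (1 + 8 × 0.187)
  = 1.6830 / 2.4960 = 0.67

standardized Cronbach's alpha = 0.67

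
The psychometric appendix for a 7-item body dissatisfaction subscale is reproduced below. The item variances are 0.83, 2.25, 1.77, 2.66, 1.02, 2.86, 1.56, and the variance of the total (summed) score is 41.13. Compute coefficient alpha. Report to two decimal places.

coefficient alpha = 0.80

Σσᵢ² = 0.83 + 2.25 + 1.77 + 2.66 + 1.02 + 2.86 + 1.56 = 12.95
α = (k/(k−1))·(1 − Σσᵢ²/σ²_T) = (7/6)·(1 − 12.95/41.13) = 0.80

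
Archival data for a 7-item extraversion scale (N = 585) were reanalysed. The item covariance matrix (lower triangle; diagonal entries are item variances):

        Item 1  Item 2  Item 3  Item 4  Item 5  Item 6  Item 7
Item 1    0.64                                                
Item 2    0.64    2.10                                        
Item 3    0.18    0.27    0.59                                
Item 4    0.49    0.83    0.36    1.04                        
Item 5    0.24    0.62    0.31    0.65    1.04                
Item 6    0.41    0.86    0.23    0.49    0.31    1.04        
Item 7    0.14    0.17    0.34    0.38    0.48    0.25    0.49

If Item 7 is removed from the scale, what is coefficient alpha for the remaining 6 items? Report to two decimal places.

Remaining items: Item 1, Item 2, Item 3, Item 4, Item 5, Item 6 (k = 6).
sum of item variances = 0.64 + 2.10 + 0.59 + 1.04 + 1.04 + 1.04 = 6.45
σ²_T = 6.45 + 2 × 6.89 = 20.23
α (item deleted) = (6/5)·(1 − 6.45/20.23) = 0.82

α = 0.82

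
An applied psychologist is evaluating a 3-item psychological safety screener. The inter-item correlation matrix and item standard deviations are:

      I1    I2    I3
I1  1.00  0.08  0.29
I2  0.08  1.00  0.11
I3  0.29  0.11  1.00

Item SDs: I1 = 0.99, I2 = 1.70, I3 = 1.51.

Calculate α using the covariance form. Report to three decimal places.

Σσ²ᵢ = 0.99² + 1.70² + 1.51² = 6.1502
Covariances σ_ij = r_ij · s_i · s_j:
  σ(I1,I2) = 0.08 × 0.99 × 1.70 = 0.1346
  σ(I1,I3) = 0.29 × 0.99 × 1.51 = 0.4335
  σ(I2,I3) = 0.11 × 1.70 × 1.51 = 0.2824
σ²_T = Σσ²ᵢ + 2·Σσ_ij = 6.1502 + 2 × 0.8505 = 7.8512
α = (3/2)·(1 − 6.1502/7.8512) = 0.325

α = 0.325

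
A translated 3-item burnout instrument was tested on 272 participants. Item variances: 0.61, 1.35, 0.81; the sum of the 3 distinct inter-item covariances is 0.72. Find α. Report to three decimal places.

α = 0.513

Σσᵢ² = 0.61 + 1.35 + 0.81 = 2.77
Sum of distinct covariances = 0.72
σ²_total = Σσᵢ² + 2·Σcov = 2.77 + 2 × 0.72 = 4.21
α = (3/2)·(1 − 2.77/4.21) = 0.513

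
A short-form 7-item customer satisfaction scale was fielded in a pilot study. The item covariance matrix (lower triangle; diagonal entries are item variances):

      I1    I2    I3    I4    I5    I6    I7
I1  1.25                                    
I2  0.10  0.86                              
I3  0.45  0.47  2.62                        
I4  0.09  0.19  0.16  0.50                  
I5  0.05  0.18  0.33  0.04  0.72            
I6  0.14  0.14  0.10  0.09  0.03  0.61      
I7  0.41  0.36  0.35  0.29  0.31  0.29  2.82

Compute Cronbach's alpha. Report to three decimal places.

sum of item variances = 1.25 + 0.86 + 2.62 + 0.50 + 0.72 + 0.61 + 2.82 = 9.38
Σ_{i<j} σ_ij = 4.57
σ²_total = 9.38 + 2 × 4.57 = 18.52
α = (k/(k−1))·(1 − sum of item variances/σ²_total) = (7/6)·(1 − 9.38/18.52) = 0.576

Cronbach's alpha = 0.576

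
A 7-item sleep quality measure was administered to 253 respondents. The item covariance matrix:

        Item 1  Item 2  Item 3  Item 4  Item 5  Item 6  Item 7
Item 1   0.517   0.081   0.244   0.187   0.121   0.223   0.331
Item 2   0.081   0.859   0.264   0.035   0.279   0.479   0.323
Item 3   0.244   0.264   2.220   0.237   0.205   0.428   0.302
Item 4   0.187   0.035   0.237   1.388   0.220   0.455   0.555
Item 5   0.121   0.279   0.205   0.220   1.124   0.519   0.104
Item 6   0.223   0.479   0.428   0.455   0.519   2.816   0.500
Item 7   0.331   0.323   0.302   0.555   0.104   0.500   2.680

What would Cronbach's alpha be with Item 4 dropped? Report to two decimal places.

Remaining items: Item 1, Item 2, Item 3, Item 5, Item 6, Item 7 (k = 6).
sum of item variances = 0.517 + 0.859 + 2.220 + 1.124 + 2.816 + 2.680 = 10.216
Var(T) = 10.216 + 2 × 4.403 = 19.022
α (item deleted) = (6/5)·(1 − 10.216/19.022) = 0.56

α = 0.56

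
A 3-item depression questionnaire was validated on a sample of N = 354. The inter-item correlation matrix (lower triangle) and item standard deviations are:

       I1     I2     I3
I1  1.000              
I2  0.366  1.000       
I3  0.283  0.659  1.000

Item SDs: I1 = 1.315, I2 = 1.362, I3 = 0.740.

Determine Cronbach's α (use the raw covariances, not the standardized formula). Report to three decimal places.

α = 0.654

Σσ²ᵢ = 1.315² + 1.362² + 0.740² = 4.1319
Covariances σ_ij = r_ij · s_i · s_j:
  σ(I1,I2) = 0.366 × 1.315 × 1.362 = 0.6555
  σ(I1,I3) = 0.283 × 1.315 × 0.740 = 0.2754
  σ(I2,I3) = 0.659 × 1.362 × 0.740 = 0.6642
σ²_T = Σσ²ᵢ + 2·Σσ_ij = 4.1319 + 2 × 1.5951 = 7.3221
α = (3/2)·(1 − 4.1319/7.3221) = 0.654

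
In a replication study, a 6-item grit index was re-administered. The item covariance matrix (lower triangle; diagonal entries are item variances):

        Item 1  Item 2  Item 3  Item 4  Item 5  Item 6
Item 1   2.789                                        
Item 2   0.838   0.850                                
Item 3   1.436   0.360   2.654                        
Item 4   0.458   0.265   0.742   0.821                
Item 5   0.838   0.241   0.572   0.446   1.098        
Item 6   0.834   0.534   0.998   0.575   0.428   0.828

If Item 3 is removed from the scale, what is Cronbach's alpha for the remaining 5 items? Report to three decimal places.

α = 0.789

Remaining items: Item 1, Item 2, Item 4, Item 5, Item 6 (k = 5).
ΣVar(i) = 2.789 + 0.850 + 0.821 + 1.098 + 0.828 = 6.386
σ²_total = 6.386 + 2 × 5.457 = 17.300
α (item deleted) = (5/4)·(1 − 6.386/17.300) = 0.789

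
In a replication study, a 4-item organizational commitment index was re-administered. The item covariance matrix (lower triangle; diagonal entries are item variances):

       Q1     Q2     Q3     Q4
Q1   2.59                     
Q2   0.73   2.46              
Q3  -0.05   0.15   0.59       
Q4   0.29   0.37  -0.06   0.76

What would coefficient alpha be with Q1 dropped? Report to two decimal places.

Remaining items: Q2, Q3, Q4 (k = 3).
sum of item variances = 2.46 + 0.59 + 0.76 = 3.81
total variance = 3.81 + 2 × 0.46 = 4.73
α (item deleted) = (3/2)·(1 − 3.81/4.73) = 0.29

α = 0.29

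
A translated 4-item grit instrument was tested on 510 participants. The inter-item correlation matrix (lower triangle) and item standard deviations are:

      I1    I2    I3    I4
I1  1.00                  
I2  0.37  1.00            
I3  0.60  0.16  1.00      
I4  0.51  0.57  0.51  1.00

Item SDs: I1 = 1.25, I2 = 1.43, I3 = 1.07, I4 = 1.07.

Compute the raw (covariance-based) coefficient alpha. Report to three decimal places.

α = 0.755

Σσ²ᵢ = 1.25² + 1.43² + 1.07² + 1.07² = 5.8972
Covariances σ_ij = r_ij · s_i · s_j:
  σ(I1,I2) = 0.37 × 1.25 × 1.43 = 0.6614
  σ(I1,I3) = 0.60 × 1.25 × 1.07 = 0.8025
  σ(I1,I4) = 0.51 × 1.25 × 1.07 = 0.6821
  σ(I2,I3) = 0.16 × 1.43 × 1.07 = 0.2448
  σ(I2,I4) = 0.57 × 1.43 × 1.07 = 0.8722
  σ(I3,I4) = 0.51 × 1.07 × 1.07 = 0.5839
σ²_T = Σσ²ᵢ + 2·Σσ_ij = 5.8972 + 2 × 3.8469 = 13.5910
α = (4/3)·(1 − 5.8972/13.5910) = 0.755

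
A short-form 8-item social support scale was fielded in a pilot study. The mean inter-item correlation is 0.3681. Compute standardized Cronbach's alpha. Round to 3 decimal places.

α = 0.823

Standardized α = k·r̄ / (1 + (k−1)·r̄) = 8 × 0.3681 / (1 + 7 × 0.3681)
  = 2.9448 / 3.5767 = 0.823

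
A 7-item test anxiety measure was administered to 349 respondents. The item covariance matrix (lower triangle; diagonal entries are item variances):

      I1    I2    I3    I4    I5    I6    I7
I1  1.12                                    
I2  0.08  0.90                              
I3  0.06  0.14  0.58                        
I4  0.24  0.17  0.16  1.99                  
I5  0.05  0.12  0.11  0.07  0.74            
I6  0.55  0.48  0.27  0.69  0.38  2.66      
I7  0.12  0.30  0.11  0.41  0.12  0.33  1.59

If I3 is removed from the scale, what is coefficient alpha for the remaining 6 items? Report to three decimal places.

Remaining items: I1, I2, I4, I5, I6, I7 (k = 6).
sum of item variances = 1.12 + 0.90 + 1.99 + 0.74 + 2.66 + 1.59 = 9.00
σ²_total = 9.00 + 2 × 4.11 = 17.22
α (item deleted) = (6/5)·(1 − 9.00/17.22) = 0.573

coefficient alpha = 0.573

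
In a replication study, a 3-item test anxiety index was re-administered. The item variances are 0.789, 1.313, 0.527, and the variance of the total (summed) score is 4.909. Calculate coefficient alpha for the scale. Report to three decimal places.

sum of item variances = 0.789 + 1.313 + 0.527 = 2.629
α = (k/(k−1))·(1 − sum of item variances/σ²_T) = (3/2)·(1 − 2.629/4.909) = 0.697

α = 0.697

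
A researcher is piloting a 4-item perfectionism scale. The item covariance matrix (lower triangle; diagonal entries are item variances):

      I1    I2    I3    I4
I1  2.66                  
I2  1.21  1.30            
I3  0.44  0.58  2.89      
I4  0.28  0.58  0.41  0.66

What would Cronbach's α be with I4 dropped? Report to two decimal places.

α = 0.59

Remaining items: I1, I2, I3 (k = 3).
Σσ²ᵢ = 2.66 + 1.30 + 2.89 = 6.85
σ²_T = 6.85 + 2 × 2.23 = 11.31
α (item deleted) = (3/2)·(1 − 6.85/11.31) = 0.59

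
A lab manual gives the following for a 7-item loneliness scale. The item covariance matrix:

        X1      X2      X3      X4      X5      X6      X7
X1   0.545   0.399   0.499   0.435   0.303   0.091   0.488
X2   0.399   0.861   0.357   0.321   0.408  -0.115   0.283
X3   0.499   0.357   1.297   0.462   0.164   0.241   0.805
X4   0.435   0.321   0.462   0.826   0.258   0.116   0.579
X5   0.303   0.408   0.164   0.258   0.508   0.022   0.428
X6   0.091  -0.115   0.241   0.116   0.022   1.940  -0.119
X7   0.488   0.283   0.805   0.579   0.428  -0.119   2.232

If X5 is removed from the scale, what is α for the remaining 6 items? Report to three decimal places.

Remaining items: X1, X2, X3, X4, X6, X7 (k = 6).
Σσᵢ² = 0.545 + 0.861 + 1.297 + 0.826 + 1.940 + 2.232 = 7.701
σ²_T = 7.701 + 2 × 4.842 = 17.385
α (item deleted) = (6/5)·(1 − 7.701/17.385) = 0.668

α = 0.668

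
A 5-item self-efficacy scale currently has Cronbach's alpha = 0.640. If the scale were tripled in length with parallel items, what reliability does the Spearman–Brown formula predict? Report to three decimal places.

Length factor m = 3
α' = m·α / (1 + (m−1)·α)
   = 3 × 0.640 / (1 + (3 − 1) × 0.640)
   = 1.9200 / 2.2800 = 0.842

predicted reliability = 0.842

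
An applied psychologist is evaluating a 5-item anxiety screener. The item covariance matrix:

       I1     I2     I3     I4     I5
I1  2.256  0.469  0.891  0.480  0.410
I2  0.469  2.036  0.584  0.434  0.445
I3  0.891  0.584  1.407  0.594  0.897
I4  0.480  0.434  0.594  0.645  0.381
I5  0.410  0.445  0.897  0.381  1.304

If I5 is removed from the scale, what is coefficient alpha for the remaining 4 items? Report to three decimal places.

coefficient alpha = 0.695

Remaining items: I1, I2, I3, I4 (k = 4).
ΣVar(i) = 2.256 + 2.036 + 1.407 + 0.645 = 6.344
Var(T) = 6.344 + 2 × 3.452 = 13.248
α (item deleted) = (4/3)·(1 − 6.344/13.248) = 0.695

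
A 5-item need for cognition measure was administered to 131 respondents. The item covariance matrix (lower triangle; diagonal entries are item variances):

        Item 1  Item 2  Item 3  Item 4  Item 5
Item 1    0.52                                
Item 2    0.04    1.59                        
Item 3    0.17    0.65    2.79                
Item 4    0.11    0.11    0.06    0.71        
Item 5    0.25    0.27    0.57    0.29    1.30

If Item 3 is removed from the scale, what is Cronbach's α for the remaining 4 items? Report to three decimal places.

Remaining items: Item 1, Item 2, Item 4, Item 5 (k = 4).
Σσ²ᵢ = 0.52 + 1.59 + 0.71 + 1.30 = 4.12
Var(T) = 4.12 + 2 × 1.07 = 6.26
α (item deleted) = (4/3)·(1 − 4.12/6.26) = 0.456

α = 0.456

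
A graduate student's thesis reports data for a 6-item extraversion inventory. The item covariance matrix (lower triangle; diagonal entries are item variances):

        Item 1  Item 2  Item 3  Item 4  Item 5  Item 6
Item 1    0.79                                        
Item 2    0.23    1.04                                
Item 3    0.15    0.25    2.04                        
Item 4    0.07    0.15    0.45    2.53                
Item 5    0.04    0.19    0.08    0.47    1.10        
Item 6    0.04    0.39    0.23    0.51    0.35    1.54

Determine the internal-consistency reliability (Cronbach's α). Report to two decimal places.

Cronbach's α = 0.53

Σσ²ᵢ = 0.79 + 1.04 + 2.04 + 2.53 + 1.10 + 1.54 = 9.04
Σ_{i<j} σ_ij = 3.60
σ²_T = 9.04 + 2 × 3.60 = 16.24
α = (k/(k−1))·(1 − Σσ²ᵢ/σ²_T) = (6/5)·(1 − 9.04/16.24) = 0.53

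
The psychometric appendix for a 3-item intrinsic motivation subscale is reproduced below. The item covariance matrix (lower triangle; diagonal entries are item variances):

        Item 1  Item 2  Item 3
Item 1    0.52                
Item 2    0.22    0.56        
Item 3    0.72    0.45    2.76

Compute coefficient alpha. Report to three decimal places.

α = 0.630

sum of item variances = 0.52 + 0.56 + 2.76 = 3.84
Sum of the distinct covariances = 1.39
total variance = 3.84 + 2 × 1.39 = 6.62
α = (k/(k−1))·(1 − sum of item variances/total variance) = (3/2)·(1 − 3.84/6.62) = 0.630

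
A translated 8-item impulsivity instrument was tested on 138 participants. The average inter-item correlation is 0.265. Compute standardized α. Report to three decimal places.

α = 0.743

Standardized α = k·r̄ / (1 + (k−1)·r̄) = 8 × 0.265 / (1 + 7 × 0.265)
  = 2.1200 / 2.8550 = 0.743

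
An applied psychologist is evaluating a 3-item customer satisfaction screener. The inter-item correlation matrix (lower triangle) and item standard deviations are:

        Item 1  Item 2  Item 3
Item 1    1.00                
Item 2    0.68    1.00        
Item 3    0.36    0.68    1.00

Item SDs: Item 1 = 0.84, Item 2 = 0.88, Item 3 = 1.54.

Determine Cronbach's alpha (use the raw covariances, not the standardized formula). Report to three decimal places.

Σσ²ᵢ = 0.84² + 0.88² + 1.54² = 3.8516
Covariances σ_ij = r_ij · s_i · s_j:
  σ(Item 1,Item 2) = 0.68 × 0.84 × 0.88 = 0.5027
  σ(Item 1,Item 3) = 0.36 × 0.84 × 1.54 = 0.4657
  σ(Item 2,Item 3) = 0.68 × 0.88 × 1.54 = 0.9215
σ²_T = Σσ²ᵢ + 2·Σσ_ij = 3.8516 + 2 × 1.8899 = 7.6314
α = (3/2)·(1 − 3.8516/7.6314) = 0.743

α = 0.743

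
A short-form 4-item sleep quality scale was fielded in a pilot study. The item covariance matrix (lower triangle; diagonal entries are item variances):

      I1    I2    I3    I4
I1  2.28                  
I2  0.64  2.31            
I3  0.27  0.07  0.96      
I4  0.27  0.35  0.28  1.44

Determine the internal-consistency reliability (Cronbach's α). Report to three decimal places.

α = 0.466

sum of item variances = 2.28 + 2.31 + 0.96 + 1.44 = 6.99
Σ_{i<j} σ_ij = 1.88
Var(T) = 6.99 + 2 × 1.88 = 10.75
α = (k/(k−1))·(1 − sum of item variances/Var(T)) = (4/3)·(1 − 6.99/10.75) = 0.466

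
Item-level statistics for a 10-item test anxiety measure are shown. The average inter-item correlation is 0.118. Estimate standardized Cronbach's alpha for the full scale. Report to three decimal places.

standardized Cronbach's alpha = 0.572

Standardized α = k·r̄ / (1 + (k−1)·r̄) = 10 × 0.118 / (1 + 9 × 0.118)
  = 1.1800 / 2.0620 = 0.572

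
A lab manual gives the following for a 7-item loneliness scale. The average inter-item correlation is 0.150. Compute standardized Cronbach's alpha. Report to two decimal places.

Standardized α = k·r̄ / (1 + (k−1)·r̄) = 7 × 0.150 / (1 + 6 × 0.150)
  = 1.0500 / 1.9000 = 0.55

standardized Cronbach's alpha = 0.55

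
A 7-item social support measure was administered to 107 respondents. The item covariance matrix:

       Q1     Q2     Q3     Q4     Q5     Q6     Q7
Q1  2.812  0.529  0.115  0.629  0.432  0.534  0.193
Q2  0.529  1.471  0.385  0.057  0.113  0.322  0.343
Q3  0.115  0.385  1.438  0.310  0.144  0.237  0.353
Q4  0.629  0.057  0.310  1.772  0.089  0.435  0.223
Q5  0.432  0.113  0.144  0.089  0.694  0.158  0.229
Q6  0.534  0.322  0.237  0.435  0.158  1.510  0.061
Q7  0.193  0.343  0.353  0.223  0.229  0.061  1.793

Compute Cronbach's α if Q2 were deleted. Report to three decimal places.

Remaining items: Q1, Q3, Q4, Q5, Q6, Q7 (k = 6).
ΣVar(i) = 2.812 + 1.438 + 1.772 + 0.694 + 1.510 + 1.793 = 10.019
σ²_total = 10.019 + 2 × 4.142 = 18.303
α (item deleted) = (6/5)·(1 − 10.019/18.303) = 0.543

Cronbach's α = 0.543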